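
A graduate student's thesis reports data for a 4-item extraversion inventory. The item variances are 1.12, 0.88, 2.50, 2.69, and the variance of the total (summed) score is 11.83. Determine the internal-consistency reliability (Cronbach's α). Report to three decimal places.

α = 0.523

Σσ²ᵢ = 1.12 + 0.88 + 2.50 + 2.69 = 7.19
α = (k/(k−1))·(1 − Σσ²ᵢ/total variance) = (4/3)·(1 − 7.19/11.83) = 0.523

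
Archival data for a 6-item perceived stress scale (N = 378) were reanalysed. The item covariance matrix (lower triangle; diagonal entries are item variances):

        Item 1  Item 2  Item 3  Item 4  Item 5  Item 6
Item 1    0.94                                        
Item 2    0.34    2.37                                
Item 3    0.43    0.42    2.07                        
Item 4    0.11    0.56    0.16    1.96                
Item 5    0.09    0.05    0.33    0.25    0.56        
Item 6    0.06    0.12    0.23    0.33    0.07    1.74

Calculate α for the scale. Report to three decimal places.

α = 0.509

Σσ²ᵢ = 0.94 + 2.37 + 2.07 + 1.96 + 0.56 + 1.74 = 9.64
Sum of the distinct covariances = 3.55
σ²_total = 9.64 + 2 × 3.55 = 16.74
α = (k/(k−1))·(1 − Σσ²ᵢ/σ²_total) = (6/5)·(1 − 9.64/16.74) = 0.509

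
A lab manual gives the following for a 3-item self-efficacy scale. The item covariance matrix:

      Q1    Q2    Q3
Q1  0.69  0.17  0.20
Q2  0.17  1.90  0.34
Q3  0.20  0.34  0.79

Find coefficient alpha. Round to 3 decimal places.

ΣVar(i) = 0.69 + 1.90 + 0.79 = 3.38
Sum of the distinct covariances = 0.71
total variance = 3.38 + 2 × 0.71 = 4.80
α = (k/(k−1))·(1 − ΣVar(i)/total variance) = (3/2)·(1 − 3.38/4.80) = 0.444

coefficient alpha = 0.444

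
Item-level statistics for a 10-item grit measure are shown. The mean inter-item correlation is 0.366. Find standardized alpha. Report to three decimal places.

standardized alpha = 0.852

Standardized α = k·r̄ / (1 + (k−1)·r̄) = 10 × 0.366 / (1 + 9 × 0.366)
  = 3.6600 / 4.2940 = 0.852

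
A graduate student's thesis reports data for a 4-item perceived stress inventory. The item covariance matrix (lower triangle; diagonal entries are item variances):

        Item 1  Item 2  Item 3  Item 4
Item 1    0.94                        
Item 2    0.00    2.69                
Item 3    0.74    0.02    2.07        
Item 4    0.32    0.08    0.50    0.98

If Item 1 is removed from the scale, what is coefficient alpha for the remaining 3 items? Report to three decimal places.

α = 0.259

Remaining items: Item 2, Item 3, Item 4 (k = 3).
Σσ²ᵢ = 2.69 + 2.07 + 0.98 = 5.74
σ²_T = 5.74 + 2 × 0.60 = 6.94
α (item deleted) = (3/2)·(1 − 5.74/6.94) = 0.259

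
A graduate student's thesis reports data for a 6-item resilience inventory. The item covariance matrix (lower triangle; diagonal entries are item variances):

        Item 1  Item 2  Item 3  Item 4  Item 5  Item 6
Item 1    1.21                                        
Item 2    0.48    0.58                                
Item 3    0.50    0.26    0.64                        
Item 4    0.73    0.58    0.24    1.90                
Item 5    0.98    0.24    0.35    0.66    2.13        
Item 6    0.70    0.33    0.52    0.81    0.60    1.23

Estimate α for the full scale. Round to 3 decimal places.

ΣVar(i) = 1.21 + 0.58 + 0.64 + 1.90 + 2.13 + 1.23 = 7.69
Σ_{i<j} σ_ij = 7.98
Var(T) = 7.69 + 2 × 7.98 = 23.65
α = (k/(k−1))·(1 − ΣVar(i)/Var(T)) = (6/5)·(1 − 7.69/23.65) = 0.810

α = 0.810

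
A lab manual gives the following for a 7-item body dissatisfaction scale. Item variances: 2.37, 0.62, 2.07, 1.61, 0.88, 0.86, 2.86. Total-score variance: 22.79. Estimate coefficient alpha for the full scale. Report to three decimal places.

coefficient alpha = 0.590

Σσ²ᵢ = 2.37 + 0.62 + 2.07 + 1.61 + 0.88 + 0.86 + 2.86 = 11.27
α = (k/(k−1))·(1 − Σσ²ᵢ/σ²_total) = (7/6)·(1 − 11.27/22.79) = 0.590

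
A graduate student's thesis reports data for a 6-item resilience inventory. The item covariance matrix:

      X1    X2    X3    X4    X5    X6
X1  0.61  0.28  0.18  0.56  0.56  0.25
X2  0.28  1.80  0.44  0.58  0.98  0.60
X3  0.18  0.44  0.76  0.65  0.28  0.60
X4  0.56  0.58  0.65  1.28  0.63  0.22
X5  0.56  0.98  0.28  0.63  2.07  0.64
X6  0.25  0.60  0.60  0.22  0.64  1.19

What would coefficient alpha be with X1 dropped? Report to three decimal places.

coefficient alpha = 0.766

Remaining items: X2, X3, X4, X5, X6 (k = 5).
Σσᵢ² = 1.80 + 0.76 + 1.28 + 2.07 + 1.19 = 7.10
σ²_T = 7.10 + 2 × 5.62 = 18.34
α (item deleted) = (5/4)·(1 − 7.10/18.34) = 0.766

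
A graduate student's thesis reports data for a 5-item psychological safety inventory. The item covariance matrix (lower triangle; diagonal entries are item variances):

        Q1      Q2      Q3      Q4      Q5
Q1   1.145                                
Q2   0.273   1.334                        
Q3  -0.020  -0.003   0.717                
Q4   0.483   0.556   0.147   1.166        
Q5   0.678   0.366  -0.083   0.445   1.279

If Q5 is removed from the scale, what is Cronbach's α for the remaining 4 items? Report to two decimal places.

Remaining items: Q1, Q2, Q3, Q4 (k = 4).
sum of item variances = 1.145 + 1.334 + 0.717 + 1.166 = 4.362
σ²_T = 4.362 + 2 × 1.436 = 7.234
α (item deleted) = (4/3)·(1 − 4.362/7.234) = 0.53

Cronbach's α = 0.53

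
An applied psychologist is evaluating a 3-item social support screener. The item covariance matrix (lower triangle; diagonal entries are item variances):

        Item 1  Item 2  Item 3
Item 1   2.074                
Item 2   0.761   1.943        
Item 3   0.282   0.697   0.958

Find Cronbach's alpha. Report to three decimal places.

sum of item variances = 2.074 + 1.943 + 0.958 = 4.975
Σ_{i<j} σ_ij = 1.740
Var(T) = 4.975 + 2 × 1.740 = 8.455
α = (k/(k−1))·(1 − sum of item variances/Var(T)) = (3/2)·(1 − 4.975/8.455) = 0.617

Cronbach's alpha = 0.617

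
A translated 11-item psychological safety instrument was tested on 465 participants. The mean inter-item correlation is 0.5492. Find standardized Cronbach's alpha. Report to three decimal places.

Standardized α = k·r̄ / (1 + (k−1)·r̄) = 11 × 0.5492 / (1 + 10 × 0.5492)
  = 6.0412 / 6.4920 = 0.931

standardized Cronbach's alpha = 0.931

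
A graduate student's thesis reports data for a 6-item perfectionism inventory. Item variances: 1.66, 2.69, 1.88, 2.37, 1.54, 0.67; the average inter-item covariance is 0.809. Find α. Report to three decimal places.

Σσᵢ² = 1.66 + 2.69 + 1.88 + 2.37 + 1.54 + 0.67 = 10.81
Sum of the 15 distinct covariances = 15 × 0.809 = 12.135
Var(T) = Σσᵢ² + 2·Σcov = 10.81 + 2 × 12.135 = 35.080
α = (6/5)·(1 − 10.81/35.080) = 0.830

α = 0.830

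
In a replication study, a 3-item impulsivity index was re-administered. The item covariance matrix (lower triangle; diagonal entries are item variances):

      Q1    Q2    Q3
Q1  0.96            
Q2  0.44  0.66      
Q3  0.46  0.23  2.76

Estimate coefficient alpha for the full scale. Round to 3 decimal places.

Σσ²ᵢ = 0.96 + 0.66 + 2.76 = 4.38
Sum of the distinct covariances = 1.13
total variance = 4.38 + 2 × 1.13 = 6.64
α = (k/(k−1))·(1 − Σσ²ᵢ/total variance) = (3/2)·(1 − 4.38/6.64) = 0.511

coefficient alpha = 0.511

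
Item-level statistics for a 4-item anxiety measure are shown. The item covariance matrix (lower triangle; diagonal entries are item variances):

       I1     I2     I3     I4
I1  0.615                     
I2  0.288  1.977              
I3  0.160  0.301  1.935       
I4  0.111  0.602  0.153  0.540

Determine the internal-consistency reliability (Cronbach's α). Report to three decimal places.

α = 0.519

Σσᵢ² = 0.615 + 1.977 + 1.935 + 0.540 = 5.067
Σ_{i<j} σ_ij = 1.615
Var(T) = 5.067 + 2 × 1.615 = 8.297
α = (k/(k−1))·(1 − Σσᵢ²/Var(T)) = (4/3)·(1 − 5.067/8.297) = 0.519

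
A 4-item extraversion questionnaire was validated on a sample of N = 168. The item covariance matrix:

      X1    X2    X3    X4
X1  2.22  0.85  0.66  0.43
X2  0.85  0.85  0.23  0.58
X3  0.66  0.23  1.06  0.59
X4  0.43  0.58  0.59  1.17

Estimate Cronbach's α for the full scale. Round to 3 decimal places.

Cronbach's α = 0.743

sum of item variances = 2.22 + 0.85 + 1.06 + 1.17 = 5.30
Sum of the distinct covariances = 3.34
σ²_T = 5.30 + 2 × 3.34 = 11.98
α = (k/(k−1))·(1 − sum of item variances/σ²_T) = (4/3)·(1 − 5.30/11.98) = 0.743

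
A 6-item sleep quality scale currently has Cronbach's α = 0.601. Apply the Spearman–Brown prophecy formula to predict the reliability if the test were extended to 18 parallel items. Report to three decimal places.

predicted reliability = 0.819

Length factor m = 18/6 = 3.0000
α' = m·α / (1 + (m−1)·α)
   = 18/6 × 0.601 / (1 + (18/6 − 1) × 0.601)
   = 1.8030 / 2.2020 = 0.819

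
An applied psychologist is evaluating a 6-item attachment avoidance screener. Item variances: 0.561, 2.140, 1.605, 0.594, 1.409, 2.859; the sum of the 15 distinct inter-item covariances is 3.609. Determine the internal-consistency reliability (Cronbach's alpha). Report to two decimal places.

Σσ²ᵢ = 0.561 + 2.140 + 1.605 + 0.594 + 1.409 + 2.859 = 9.168
Sum of distinct covariances = 3.609
Var(T) = Σσ²ᵢ + 2·Σcov = 9.168 + 2 × 3.609 = 16.386
α = (6/5)·(1 − 9.168/16.386) = 0.53

α = 0.53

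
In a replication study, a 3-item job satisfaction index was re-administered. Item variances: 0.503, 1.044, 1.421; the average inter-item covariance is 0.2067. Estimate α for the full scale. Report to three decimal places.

ΣVar(i) = 0.503 + 1.044 + 1.421 = 2.968
Sum of the 3 distinct covariances = 3 × 0.2067 = 0.6201
Var(T) = ΣVar(i) + 2·Σcov = 2.968 + 2 × 0.6201 = 4.2082
α = (3/2)·(1 − 2.968/4.2082) = 0.442

α = 0.442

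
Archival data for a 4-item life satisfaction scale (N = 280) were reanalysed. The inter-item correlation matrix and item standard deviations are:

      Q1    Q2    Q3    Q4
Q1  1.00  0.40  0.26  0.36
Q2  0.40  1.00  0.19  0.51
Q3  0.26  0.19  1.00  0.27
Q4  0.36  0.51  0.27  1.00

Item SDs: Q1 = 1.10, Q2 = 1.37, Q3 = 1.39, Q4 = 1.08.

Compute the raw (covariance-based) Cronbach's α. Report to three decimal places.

Σσ²ᵢ = 1.10² + 1.37² + 1.39² + 1.08² = 6.1854
Covariances σ_ij = r_ij · s_i · s_j:
  σ(Q1,Q2) = 0.40 × 1.10 × 1.37 = 0.6028
  σ(Q1,Q3) = 0.26 × 1.10 × 1.39 = 0.3975
  σ(Q1,Q4) = 0.36 × 1.10 × 1.08 = 0.4277
  σ(Q2,Q3) = 0.19 × 1.37 × 1.39 = 0.3618
  σ(Q2,Q4) = 0.51 × 1.37 × 1.08 = 0.7546
  σ(Q3,Q4) = 0.27 × 1.39 × 1.08 = 0.4053
σ²_T = Σσ²ᵢ + 2·Σσ_ij = 6.1854 + 2 × 2.9497 = 12.0848
α = (4/3)·(1 − 6.1854/12.0848) = 0.651

α = 0.651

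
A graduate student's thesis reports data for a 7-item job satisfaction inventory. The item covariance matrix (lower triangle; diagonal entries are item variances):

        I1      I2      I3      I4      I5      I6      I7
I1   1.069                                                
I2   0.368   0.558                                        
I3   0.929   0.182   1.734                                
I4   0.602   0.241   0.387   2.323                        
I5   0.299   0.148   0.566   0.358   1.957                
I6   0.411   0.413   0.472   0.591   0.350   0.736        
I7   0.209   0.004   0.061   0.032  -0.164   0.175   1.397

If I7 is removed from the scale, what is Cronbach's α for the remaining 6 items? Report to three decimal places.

Cronbach's α = 0.722

Remaining items: I1, I2, I3, I4, I5, I6 (k = 6).
Σσ²ᵢ = 1.069 + 0.558 + 1.734 + 2.323 + 1.957 + 0.736 = 8.377
σ²_total = 8.377 + 2 × 6.317 = 21.011
α (item deleted) = (6/5)·(1 − 8.377/21.011) = 0.722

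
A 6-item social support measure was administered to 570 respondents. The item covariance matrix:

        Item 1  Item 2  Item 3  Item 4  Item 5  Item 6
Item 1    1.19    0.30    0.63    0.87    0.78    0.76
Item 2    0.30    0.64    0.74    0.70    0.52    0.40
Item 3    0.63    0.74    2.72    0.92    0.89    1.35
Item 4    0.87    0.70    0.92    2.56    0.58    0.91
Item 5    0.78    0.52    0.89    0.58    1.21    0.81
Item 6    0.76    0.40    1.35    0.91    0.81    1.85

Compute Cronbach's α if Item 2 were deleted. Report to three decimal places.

Cronbach's α = 0.801

Remaining items: Item 1, Item 3, Item 4, Item 5, Item 6 (k = 5).
Σσᵢ² = 1.19 + 2.72 + 2.56 + 1.21 + 1.85 = 9.53
σ²_total = 9.53 + 2 × 8.50 = 26.53
α (item deleted) = (5/4)·(1 − 9.53/26.53) = 0.801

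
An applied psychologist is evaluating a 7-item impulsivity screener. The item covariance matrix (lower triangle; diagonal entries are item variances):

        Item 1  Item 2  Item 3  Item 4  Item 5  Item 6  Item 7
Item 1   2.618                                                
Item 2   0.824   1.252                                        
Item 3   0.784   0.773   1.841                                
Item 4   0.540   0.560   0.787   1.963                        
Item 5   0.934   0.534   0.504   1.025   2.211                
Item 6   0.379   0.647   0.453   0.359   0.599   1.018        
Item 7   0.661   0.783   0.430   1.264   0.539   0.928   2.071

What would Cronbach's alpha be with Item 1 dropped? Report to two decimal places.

α = 0.80

Remaining items: Item 2, Item 3, Item 4, Item 5, Item 6, Item 7 (k = 6).
Σσᵢ² = 1.252 + 1.841 + 1.963 + 2.211 + 1.018 + 2.071 = 10.356
σ²_total = 10.356 + 2 × 10.185 = 30.726
α (item deleted) = (6/5)·(1 − 10.356/30.726) = 0.80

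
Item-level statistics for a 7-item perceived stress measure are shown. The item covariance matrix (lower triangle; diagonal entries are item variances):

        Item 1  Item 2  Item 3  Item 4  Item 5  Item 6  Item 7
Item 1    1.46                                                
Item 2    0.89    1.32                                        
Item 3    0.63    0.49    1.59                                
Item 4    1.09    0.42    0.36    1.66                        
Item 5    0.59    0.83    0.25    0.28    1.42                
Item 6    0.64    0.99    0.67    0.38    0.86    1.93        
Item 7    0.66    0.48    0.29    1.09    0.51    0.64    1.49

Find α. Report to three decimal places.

sum of item variances = 1.46 + 1.32 + 1.59 + 1.66 + 1.42 + 1.93 + 1.49 = 10.87
Sum of off-diagonal covariances = 13.04
σ²_T = 10.87 + 2 × 13.04 = 36.95
α = (k/(k−1))·(1 − sum of item variances/σ²_T) = (7/6)·(1 − 10.87/36.95) = 0.823

α = 0.823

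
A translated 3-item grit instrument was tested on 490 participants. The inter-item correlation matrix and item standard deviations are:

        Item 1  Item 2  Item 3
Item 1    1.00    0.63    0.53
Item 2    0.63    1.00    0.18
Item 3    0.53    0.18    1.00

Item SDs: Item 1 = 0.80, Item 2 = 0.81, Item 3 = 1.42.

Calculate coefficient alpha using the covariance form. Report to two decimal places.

coefficient alpha = 0.64

Σσ²ᵢ = 0.80² + 0.81² + 1.42² = 3.3125
Covariances σ_ij = r_ij · s_i · s_j:
  σ(Item 1,Item 2) = 0.63 × 0.80 × 0.81 = 0.4082
  σ(Item 1,Item 3) = 0.53 × 0.80 × 1.42 = 0.6021
  σ(Item 2,Item 3) = 0.18 × 0.81 × 1.42 = 0.2070
σ²_T = Σσ²ᵢ + 2·Σσ_ij = 3.3125 + 2 × 1.2173 = 5.7471
α = (3/2)·(1 − 3.3125/5.7471) = 0.64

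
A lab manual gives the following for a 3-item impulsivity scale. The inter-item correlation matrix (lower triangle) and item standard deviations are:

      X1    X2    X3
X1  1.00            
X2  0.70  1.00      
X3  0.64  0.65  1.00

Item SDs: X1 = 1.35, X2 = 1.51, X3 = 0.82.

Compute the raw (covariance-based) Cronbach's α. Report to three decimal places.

Σσ²ᵢ = 1.35² + 1.51² + 0.82² = 4.7750
Covariances σ_ij = r_ij · s_i · s_j:
  σ(X1,X2) = 0.70 × 1.35 × 1.51 = 1.4269
  σ(X1,X3) = 0.64 × 1.35 × 0.82 = 0.7085
  σ(X2,X3) = 0.65 × 1.51 × 0.82 = 0.8048
σ²_T = Σσ²ᵢ + 2·Σσ_ij = 4.7750 + 2 × 2.9402 = 10.6554
α = (3/2)·(1 − 4.7750/10.6554) = 0.828

α = 0.828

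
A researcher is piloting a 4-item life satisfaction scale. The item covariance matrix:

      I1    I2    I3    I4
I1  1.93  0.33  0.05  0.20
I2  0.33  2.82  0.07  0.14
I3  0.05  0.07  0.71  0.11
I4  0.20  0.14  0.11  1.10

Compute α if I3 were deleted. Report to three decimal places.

α = 0.280

Remaining items: I1, I2, I4 (k = 3).
Σσ²ᵢ = 1.93 + 2.82 + 1.10 = 5.85
Var(T) = 5.85 + 2 × 0.67 = 7.19
α (item deleted) = (3/2)·(1 − 5.85/7.19) = 0.280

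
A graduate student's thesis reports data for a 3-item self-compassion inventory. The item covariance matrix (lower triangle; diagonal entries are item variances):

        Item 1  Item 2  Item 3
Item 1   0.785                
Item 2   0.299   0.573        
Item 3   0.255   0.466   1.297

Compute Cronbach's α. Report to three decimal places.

Σσᵢ² = 0.785 + 0.573 + 1.297 = 2.655
Σ_{i<j} σ_ij = 1.020
σ²_T = 2.655 + 2 × 1.020 = 4.695
α = (k/(k−1))·(1 − Σσᵢ²/σ²_T) = (3/2)·(1 − 2.655/4.695) = 0.652

Cronbach's α = 0.652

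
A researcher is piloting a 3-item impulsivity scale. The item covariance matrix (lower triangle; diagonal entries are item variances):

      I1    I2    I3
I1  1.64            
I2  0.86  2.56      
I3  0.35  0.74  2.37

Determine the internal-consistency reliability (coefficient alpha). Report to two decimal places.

ΣVar(i) = 1.64 + 2.56 + 2.37 = 6.57
Sum of the distinct covariances = 1.95
σ²_total = 6.57 + 2 × 1.95 = 10.47
α = (k/(k−1))·(1 − ΣVar(i)/σ²_total) = (3/2)·(1 − 6.57/10.47) = 0.56

α = 0.56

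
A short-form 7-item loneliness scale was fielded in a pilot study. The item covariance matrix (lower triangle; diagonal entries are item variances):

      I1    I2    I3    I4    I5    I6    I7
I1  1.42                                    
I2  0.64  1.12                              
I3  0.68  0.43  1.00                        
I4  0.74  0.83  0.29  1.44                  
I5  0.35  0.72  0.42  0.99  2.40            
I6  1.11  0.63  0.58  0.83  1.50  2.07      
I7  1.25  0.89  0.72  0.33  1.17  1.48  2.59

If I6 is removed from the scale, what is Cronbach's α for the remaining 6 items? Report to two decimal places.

Cronbach's α = 0.81

Remaining items: I1, I2, I3, I4, I5, I7 (k = 6).
sum of item variances = 1.42 + 1.12 + 1.00 + 1.44 + 2.40 + 2.59 = 9.97
total variance = 9.97 + 2 × 10.45 = 30.87
α (item deleted) = (6/5)·(1 − 9.97/30.87) = 0.81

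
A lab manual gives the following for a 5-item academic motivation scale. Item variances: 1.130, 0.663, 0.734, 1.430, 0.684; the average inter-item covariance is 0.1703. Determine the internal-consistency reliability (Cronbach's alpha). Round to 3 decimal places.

ΣVar(i) = 1.130 + 0.663 + 0.734 + 1.430 + 0.684 = 4.641
Sum of the 10 distinct covariances = 10 × 0.1703 = 1.7030
total variance = ΣVar(i) + 2·Σcov = 4.641 + 2 × 1.7030 = 8.0470
α = (5/4)·(1 − 4.641/8.0470) = 0.529

Cronbach's alpha = 0.529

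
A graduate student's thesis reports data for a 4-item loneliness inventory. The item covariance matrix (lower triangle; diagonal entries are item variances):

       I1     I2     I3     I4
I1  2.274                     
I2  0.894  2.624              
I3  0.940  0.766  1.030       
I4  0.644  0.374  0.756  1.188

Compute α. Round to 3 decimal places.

sum of item variances = 2.274 + 2.624 + 1.030 + 1.188 = 7.116
Sum of off-diagonal covariances = 4.374
σ²_T = 7.116 + 2 × 4.374 = 15.864
α = (k/(k−1))·(1 − sum of item variances/σ²_T) = (4/3)·(1 − 7.116/15.864) = 0.735

α = 0.735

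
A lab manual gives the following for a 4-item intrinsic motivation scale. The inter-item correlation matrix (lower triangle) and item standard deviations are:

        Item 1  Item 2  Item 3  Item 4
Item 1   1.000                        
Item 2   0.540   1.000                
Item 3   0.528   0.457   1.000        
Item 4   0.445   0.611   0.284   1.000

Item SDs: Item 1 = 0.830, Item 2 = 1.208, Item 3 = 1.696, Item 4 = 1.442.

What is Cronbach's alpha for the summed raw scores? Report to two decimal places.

Cronbach's alpha = 0.75

Σσ²ᵢ = 0.830² + 1.208² + 1.696² + 1.442² = 7.1039
Covariances σ_ij = r_ij · s_i · s_j:
  σ(Item 1,Item 2) = 0.540 × 0.830 × 1.208 = 0.5414
  σ(Item 1,Item 3) = 0.528 × 0.830 × 1.696 = 0.7433
  σ(Item 1,Item 4) = 0.445 × 0.830 × 1.442 = 0.5326
  σ(Item 2,Item 3) = 0.457 × 1.208 × 1.696 = 0.9363
  σ(Item 2,Item 4) = 0.611 × 1.208 × 1.442 = 1.0643
  σ(Item 3,Item 4) = 0.284 × 1.696 × 1.442 = 0.6946
σ²_T = Σσ²ᵢ + 2·Σσ_ij = 7.1039 + 2 × 4.5125 = 16.1289
α = (4/3)·(1 − 7.1039/16.1289) = 0.75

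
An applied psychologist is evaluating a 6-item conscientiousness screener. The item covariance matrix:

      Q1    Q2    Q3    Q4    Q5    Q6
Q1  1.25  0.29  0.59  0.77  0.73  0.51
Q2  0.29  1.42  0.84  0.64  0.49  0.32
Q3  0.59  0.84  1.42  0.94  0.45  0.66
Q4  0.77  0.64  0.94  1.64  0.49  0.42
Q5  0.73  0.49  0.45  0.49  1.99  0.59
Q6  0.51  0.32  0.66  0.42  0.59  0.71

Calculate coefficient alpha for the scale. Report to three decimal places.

α = 0.809

Σσ²ᵢ = 1.25 + 1.42 + 1.42 + 1.64 + 1.99 + 0.71 = 8.43
Sum of the distinct covariances = 8.73
σ²_T = 8.43 + 2 × 8.73 = 25.89
α = (k/(k−1))·(1 − Σσ²ᵢ/σ²_T) = (6/5)·(1 − 8.43/25.89) = 0.809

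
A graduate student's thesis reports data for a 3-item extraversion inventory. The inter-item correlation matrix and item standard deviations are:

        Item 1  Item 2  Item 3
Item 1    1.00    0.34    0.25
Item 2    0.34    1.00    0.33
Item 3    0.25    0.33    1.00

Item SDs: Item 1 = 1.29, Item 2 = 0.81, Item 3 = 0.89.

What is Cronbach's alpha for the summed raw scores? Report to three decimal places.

Σσ²ᵢ = 1.29² + 0.81² + 0.89² = 3.1123
Covariances σ_ij = r_ij · s_i · s_j:
  σ(Item 1,Item 2) = 0.34 × 1.29 × 0.81 = 0.3553
  σ(Item 1,Item 3) = 0.25 × 1.29 × 0.89 = 0.2870
  σ(Item 2,Item 3) = 0.33 × 0.81 × 0.89 = 0.2379
σ²_T = Σσ²ᵢ + 2·Σσ_ij = 3.1123 + 2 × 0.8802 = 4.8727
α = (3/2)·(1 − 3.1123/4.8727) = 0.542

Cronbach's alpha = 0.542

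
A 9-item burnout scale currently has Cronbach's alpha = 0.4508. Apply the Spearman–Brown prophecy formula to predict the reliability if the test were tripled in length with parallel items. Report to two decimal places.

predicted reliability = 0.71

Length factor m = 3
α' = m·α / (1 + (m−1)·α)
   = 3 × 0.4508 / (1 + (3 − 1) × 0.4508)
   = 1.3524 / 1.9016 = 0.71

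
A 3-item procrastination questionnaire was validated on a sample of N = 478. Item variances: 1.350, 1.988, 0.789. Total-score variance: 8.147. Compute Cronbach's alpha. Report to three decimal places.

sum of item variances = 1.350 + 1.988 + 0.789 = 4.127
α = (k/(k−1))·(1 − sum of item variances/Var(T)) = (3/2)·(1 − 4.127/8.147) = 0.740

Cronbach's alpha = 0.740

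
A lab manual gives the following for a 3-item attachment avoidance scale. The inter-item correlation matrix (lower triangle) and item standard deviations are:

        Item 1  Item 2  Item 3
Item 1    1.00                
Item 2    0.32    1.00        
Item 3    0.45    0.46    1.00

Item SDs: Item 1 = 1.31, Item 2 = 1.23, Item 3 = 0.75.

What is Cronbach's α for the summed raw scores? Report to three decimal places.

Cronbach's α = 0.632

Σσ²ᵢ = 1.31² + 1.23² + 0.75² = 3.7915
Covariances σ_ij = r_ij · s_i · s_j:
  σ(Item 1,Item 2) = 0.32 × 1.31 × 1.23 = 0.5156
  σ(Item 1,Item 3) = 0.45 × 1.31 × 0.75 = 0.4421
  σ(Item 2,Item 3) = 0.46 × 1.23 × 0.75 = 0.4244
σ²_T = Σσ²ᵢ + 2·Σσ_ij = 3.7915 + 2 × 1.3821 = 6.5557
α = (3/2)·(1 − 3.7915/6.5557) = 0.632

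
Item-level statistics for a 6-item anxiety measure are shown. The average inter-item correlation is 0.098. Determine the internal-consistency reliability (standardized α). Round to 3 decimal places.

Standardized α = k·r̄ / (1 + (k−1)·r̄) = 6 × 0.098 / (1 + 5 × 0.098)
  = 0.5880 / 1.4900 = 0.395

α = 0.395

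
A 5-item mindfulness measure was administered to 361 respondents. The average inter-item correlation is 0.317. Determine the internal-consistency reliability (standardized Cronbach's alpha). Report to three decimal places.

Standardized α = k·r̄ / (1 + (k−1)·r̄) = 5 × 0.317 / (1 + 4 × 0.317)
  = 1.5850 / 2.2680 = 0.699

α = 0.699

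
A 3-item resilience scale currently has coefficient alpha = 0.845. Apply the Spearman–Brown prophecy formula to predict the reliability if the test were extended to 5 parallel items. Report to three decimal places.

predicted reliability = 0.901

Length factor m = 5/3 = 1.6667
α' = m·α / (1 + (m−1)·α)
   = 5/3 × 0.845 / (1 + (5/3 − 1) × 0.845)
   = 1.4083 / 1.5633 = 0.901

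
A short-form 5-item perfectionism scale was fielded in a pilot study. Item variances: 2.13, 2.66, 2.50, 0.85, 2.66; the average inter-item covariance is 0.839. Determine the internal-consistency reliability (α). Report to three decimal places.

α = 0.761

sum of item variances = 2.13 + 2.66 + 2.50 + 0.85 + 2.66 = 10.80
Sum of the 10 distinct covariances = 10 × 0.839 = 8.390
σ²_total = sum of item variances + 2·Σcov = 10.80 + 2 × 8.390 = 27.580
α = (5/4)·(1 − 10.80/27.580) = 0.761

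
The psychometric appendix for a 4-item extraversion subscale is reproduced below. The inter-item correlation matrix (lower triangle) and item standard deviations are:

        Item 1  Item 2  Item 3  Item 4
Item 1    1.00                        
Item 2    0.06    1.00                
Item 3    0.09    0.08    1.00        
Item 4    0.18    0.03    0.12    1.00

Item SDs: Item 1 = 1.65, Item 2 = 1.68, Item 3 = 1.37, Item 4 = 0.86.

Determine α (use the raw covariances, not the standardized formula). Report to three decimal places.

α = 0.261

Σσ²ᵢ = 1.65² + 1.68² + 1.37² + 0.86² = 8.1614
Covariances σ_ij = r_ij · s_i · s_j:
  σ(Item 1,Item 2) = 0.06 × 1.65 × 1.68 = 0.1663
  σ(Item 1,Item 3) = 0.09 × 1.65 × 1.37 = 0.2034
  σ(Item 1,Item 4) = 0.18 × 1.65 × 0.86 = 0.2554
  σ(Item 2,Item 3) = 0.08 × 1.68 × 1.37 = 0.1841
  σ(Item 2,Item 4) = 0.03 × 1.68 × 0.86 = 0.0433
  σ(Item 3,Item 4) = 0.12 × 1.37 × 0.86 = 0.1414
σ²_T = Σσ²ᵢ + 2·Σσ_ij = 8.1614 + 2 × 0.9939 = 10.1492
α = (4/3)·(1 − 8.1614/10.1492) = 0.261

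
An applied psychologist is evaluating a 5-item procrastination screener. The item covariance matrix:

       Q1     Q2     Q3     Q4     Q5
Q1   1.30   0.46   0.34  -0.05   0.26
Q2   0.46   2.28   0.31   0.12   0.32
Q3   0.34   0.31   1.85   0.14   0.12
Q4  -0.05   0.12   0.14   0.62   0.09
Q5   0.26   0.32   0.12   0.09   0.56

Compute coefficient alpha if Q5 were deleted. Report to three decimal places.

Remaining items: Q1, Q2, Q3, Q4 (k = 4).
Σσᵢ² = 1.30 + 2.28 + 1.85 + 0.62 = 6.05
Var(T) = 6.05 + 2 × 1.32 = 8.69
α (item deleted) = (4/3)·(1 − 6.05/8.69) = 0.405

coefficient alpha = 0.405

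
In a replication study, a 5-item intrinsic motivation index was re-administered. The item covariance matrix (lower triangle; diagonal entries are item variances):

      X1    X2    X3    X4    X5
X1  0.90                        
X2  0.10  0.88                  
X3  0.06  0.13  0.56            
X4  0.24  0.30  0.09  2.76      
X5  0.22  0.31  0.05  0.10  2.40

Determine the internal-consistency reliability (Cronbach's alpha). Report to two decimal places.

Σσᵢ² = 0.90 + 0.88 + 0.56 + 2.76 + 2.40 = 7.50
Sum of the distinct covariances = 1.60
Var(T) = 7.50 + 2 × 1.60 = 10.70
α = (k/(k−1))·(1 − Σσᵢ²/Var(T)) = (5/4)·(1 − 7.50/10.70) = 0.37

Cronbach's alpha = 0.37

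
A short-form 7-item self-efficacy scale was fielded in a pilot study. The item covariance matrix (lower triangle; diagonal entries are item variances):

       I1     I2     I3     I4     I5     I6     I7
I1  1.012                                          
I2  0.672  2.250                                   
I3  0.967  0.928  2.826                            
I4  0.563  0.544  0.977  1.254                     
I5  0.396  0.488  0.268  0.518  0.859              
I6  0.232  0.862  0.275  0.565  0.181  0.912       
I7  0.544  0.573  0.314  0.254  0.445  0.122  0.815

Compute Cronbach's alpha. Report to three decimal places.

ΣVar(i) = 1.012 + 2.250 + 2.826 + 1.254 + 0.859 + 0.912 + 0.815 = 9.928
Sum of the distinct covariances = 10.688
Var(T) = 9.928 + 2 × 10.688 = 31.304
α = (k/(k−1))·(1 − ΣVar(i)/Var(T)) = (7/6)·(1 − 9.928/31.304) = 0.797

α = 0.797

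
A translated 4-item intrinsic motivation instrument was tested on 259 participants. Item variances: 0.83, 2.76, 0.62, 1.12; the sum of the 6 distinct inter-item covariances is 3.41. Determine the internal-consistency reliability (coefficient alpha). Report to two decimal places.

coefficient alpha = 0.75

sum of item variances = 0.83 + 2.76 + 0.62 + 1.12 = 5.33
Sum of distinct covariances = 3.41
σ²_T = sum of item variances + 2·Σcov = 5.33 + 2 × 3.41 = 12.15
α = (4/3)·(1 − 5.33/12.15) = 0.75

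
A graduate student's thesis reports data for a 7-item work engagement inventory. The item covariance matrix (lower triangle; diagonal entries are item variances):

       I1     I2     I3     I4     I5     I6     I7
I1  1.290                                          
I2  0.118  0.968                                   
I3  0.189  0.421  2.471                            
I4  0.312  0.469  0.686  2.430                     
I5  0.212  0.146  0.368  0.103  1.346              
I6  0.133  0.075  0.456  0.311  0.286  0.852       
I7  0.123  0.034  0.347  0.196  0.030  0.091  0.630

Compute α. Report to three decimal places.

α = 0.590

sum of item variances = 1.290 + 0.968 + 2.471 + 2.430 + 1.346 + 0.852 + 0.630 = 9.987
Sum of off-diagonal covariances = 5.106
Var(T) = 9.987 + 2 × 5.106 = 20.199
α = (k/(k−1))·(1 − sum of item variances/Var(T)) = (7/6)·(1 − 9.987/20.199) = 0.590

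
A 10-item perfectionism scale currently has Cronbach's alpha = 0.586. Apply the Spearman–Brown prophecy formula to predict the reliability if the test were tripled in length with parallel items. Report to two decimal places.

Length factor m = 3
α' = m·α / (1 + (m−1)·α)
   = 3 × 0.586 / (1 + (3 − 1) × 0.586)
   = 1.7580 / 2.1720 = 0.81

predicted reliability = 0.81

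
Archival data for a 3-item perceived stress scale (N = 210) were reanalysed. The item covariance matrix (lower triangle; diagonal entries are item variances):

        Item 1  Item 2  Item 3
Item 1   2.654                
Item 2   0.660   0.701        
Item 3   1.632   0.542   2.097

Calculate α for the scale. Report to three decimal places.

Σσᵢ² = 2.654 + 0.701 + 2.097 = 5.452
Σ_{i<j} σ_ij = 2.834
σ²_T = 5.452 + 2 × 2.834 = 11.120
α = (k/(k−1))·(1 − Σσᵢ²/σ²_T) = (3/2)·(1 − 5.452/11.120) = 0.765

α = 0.765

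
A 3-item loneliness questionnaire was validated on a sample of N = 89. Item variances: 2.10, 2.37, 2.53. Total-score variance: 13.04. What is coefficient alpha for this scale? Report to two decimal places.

coefficient alpha = 0.69

ΣVar(i) = 2.10 + 2.37 + 2.53 = 7.00
α = (k/(k−1))·(1 − ΣVar(i)/σ²_total) = (3/2)·(1 − 7.00/13.04) = 0.69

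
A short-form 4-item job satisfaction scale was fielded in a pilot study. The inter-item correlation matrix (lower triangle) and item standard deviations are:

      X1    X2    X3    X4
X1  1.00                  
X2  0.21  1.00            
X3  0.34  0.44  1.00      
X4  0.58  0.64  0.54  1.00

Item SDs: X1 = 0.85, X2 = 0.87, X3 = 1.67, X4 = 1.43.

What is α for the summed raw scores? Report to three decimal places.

Σσ²ᵢ = 0.85² + 0.87² + 1.67² + 1.43² = 6.3132
Covariances σ_ij = r_ij · s_i · s_j:
  σ(X1,X2) = 0.21 × 0.85 × 0.87 = 0.1553
  σ(X1,X3) = 0.34 × 0.85 × 1.67 = 0.4826
  σ(X1,X4) = 0.58 × 0.85 × 1.43 = 0.7050
  σ(X2,X3) = 0.44 × 0.87 × 1.67 = 0.6393
  σ(X2,X4) = 0.64 × 0.87 × 1.43 = 0.7962
  σ(X3,X4) = 0.54 × 1.67 × 1.43 = 1.2896
σ²_T = Σσ²ᵢ + 2·Σσ_ij = 6.3132 + 2 × 4.0680 = 14.4492
α = (4/3)·(1 − 6.3132/14.4492) = 0.751

α = 0.751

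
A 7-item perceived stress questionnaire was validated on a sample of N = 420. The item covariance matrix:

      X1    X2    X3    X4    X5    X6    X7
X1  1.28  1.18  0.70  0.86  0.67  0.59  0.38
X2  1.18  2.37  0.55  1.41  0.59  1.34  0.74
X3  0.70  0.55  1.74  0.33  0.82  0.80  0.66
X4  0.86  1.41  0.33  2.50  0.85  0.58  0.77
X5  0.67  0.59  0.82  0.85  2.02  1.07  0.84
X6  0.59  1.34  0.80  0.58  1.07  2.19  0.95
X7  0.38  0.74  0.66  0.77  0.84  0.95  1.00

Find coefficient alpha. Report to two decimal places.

sum of item variances = 1.28 + 2.37 + 1.74 + 2.50 + 2.02 + 2.19 + 1.00 = 13.10
Sum of the distinct covariances = 16.68
total variance = 13.10 + 2 × 16.68 = 46.46
α = (k/(k−1))·(1 − sum of item variances/total variance) = (7/6)·(1 − 13.10/46.46) = 0.84

coefficient alpha = 0.84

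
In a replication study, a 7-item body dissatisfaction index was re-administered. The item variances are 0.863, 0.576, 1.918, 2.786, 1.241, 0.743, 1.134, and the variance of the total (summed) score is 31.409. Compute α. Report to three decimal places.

α = 0.823

Σσ²ᵢ = 0.863 + 0.576 + 1.918 + 2.786 + 1.241 + 0.743 + 1.134 = 9.261
α = (k/(k−1))·(1 − Σσ²ᵢ/σ²_T) = (7/6)·(1 − 9.261/31.409) = 0.823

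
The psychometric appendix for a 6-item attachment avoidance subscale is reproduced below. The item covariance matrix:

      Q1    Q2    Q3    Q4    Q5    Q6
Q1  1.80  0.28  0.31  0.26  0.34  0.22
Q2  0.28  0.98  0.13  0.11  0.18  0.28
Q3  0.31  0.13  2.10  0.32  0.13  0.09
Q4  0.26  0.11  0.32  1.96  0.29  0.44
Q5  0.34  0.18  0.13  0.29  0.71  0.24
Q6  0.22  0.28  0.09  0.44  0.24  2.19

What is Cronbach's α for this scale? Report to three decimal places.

sum of item variances = 1.80 + 0.98 + 2.10 + 1.96 + 0.71 + 2.19 = 9.74
Sum of off-diagonal covariances = 3.62
σ²_T = 9.74 + 2 × 3.62 = 16.98
α = (k/(k−1))·(1 − sum of item variances/σ²_T) = (6/5)·(1 − 9.74/16.98) = 0.512

α = 0.512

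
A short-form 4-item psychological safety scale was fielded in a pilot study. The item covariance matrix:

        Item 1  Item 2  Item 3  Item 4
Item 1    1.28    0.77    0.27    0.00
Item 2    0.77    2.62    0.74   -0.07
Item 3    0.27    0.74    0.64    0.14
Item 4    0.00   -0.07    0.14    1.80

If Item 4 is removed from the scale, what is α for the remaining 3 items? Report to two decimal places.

Remaining items: Item 1, Item 2, Item 3 (k = 3).
Σσ²ᵢ = 1.28 + 2.62 + 0.64 = 4.54
σ²_total = 4.54 + 2 × 1.78 = 8.10
α (item deleted) = (3/2)·(1 − 4.54/8.10) = 0.66

α = 0.66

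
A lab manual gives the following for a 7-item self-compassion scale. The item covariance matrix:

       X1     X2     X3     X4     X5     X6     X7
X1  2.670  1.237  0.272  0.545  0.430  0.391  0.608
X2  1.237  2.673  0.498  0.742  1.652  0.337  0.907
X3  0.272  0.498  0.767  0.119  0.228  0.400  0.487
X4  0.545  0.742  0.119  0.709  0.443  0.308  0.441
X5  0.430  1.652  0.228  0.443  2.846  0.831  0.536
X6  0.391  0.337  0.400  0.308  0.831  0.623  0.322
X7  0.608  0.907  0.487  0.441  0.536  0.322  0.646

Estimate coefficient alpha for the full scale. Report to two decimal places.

coefficient alpha = 0.80

sum of item variances = 2.670 + 2.673 + 0.767 + 0.709 + 2.846 + 0.623 + 0.646 = 10.934
Sum of off-diagonal covariances = 11.734
σ²_total = 10.934 + 2 × 11.734 = 34.402
α = (k/(k−1))·(1 − sum of item variances/σ²_total) = (7/6)·(1 − 10.934/34.402) = 0.80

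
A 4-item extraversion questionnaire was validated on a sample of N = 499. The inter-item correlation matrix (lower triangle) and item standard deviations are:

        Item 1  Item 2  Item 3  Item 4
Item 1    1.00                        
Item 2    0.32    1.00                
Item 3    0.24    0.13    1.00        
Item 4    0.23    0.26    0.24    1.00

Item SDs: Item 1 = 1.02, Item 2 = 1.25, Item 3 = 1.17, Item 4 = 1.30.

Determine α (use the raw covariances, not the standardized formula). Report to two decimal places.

Σσ²ᵢ = 1.02² + 1.25² + 1.17² + 1.30² = 5.6618
Covariances σ_ij = r_ij · s_i · s_j:
  σ(Item 1,Item 2) = 0.32 × 1.02 × 1.25 = 0.4080
  σ(Item 1,Item 3) = 0.24 × 1.02 × 1.17 = 0.2864
  σ(Item 1,Item 4) = 0.23 × 1.02 × 1.30 = 0.3050
  σ(Item 2,Item 3) = 0.13 × 1.25 × 1.17 = 0.1901
  σ(Item 2,Item 4) = 0.26 × 1.25 × 1.30 = 0.4225
  σ(Item 3,Item 4) = 0.24 × 1.17 × 1.30 = 0.3650
σ²_T = Σσ²ᵢ + 2·Σσ_ij = 5.6618 + 2 × 1.9770 = 9.6158
α = (4/3)·(1 − 5.6618/9.6158) = 0.55

α = 0.55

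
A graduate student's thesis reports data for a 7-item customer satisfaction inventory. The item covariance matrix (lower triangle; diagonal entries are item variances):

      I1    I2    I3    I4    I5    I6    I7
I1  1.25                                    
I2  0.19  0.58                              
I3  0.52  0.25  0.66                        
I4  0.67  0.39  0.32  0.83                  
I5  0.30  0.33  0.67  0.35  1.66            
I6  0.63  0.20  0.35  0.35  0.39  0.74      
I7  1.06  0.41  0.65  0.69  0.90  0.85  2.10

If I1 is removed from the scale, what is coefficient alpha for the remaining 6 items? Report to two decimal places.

α = 0.82

Remaining items: I2, I3, I4, I5, I6, I7 (k = 6).
Σσᵢ² = 0.58 + 0.66 + 0.83 + 1.66 + 0.74 + 2.10 = 6.57
σ²_total = 6.57 + 2 × 7.10 = 20.77
α (item deleted) = (6/5)·(1 − 6.57/20.77) = 0.82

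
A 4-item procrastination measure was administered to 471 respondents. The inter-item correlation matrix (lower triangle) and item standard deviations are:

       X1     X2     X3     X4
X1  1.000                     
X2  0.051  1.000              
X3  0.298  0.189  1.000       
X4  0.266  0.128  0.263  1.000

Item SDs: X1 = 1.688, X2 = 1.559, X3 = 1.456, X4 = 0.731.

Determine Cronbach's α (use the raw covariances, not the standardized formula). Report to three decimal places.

Cronbach's α = 0.454

Σσ²ᵢ = 1.688² + 1.559² + 1.456² + 0.731² = 7.9341
Covariances σ_ij = r_ij · s_i · s_j:
  σ(X1,X2) = 0.051 × 1.688 × 1.559 = 0.1342
  σ(X1,X3) = 0.298 × 1.688 × 1.456 = 0.7324
  σ(X1,X4) = 0.266 × 1.688 × 0.731 = 0.3282
  σ(X2,X3) = 0.189 × 1.559 × 1.456 = 0.4290
  σ(X2,X4) = 0.128 × 1.559 × 0.731 = 0.1459
  σ(X3,X4) = 0.263 × 1.456 × 0.731 = 0.2799
σ²_T = Σσ²ᵢ + 2·Σσ_ij = 7.9341 + 2 × 2.0496 = 12.0333
α = (4/3)·(1 − 7.9341/12.0333) = 0.454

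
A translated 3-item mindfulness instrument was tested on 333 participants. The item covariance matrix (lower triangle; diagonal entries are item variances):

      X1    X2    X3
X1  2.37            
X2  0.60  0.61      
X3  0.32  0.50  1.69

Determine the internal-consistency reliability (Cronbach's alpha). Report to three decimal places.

α = 0.567

sum of item variances = 2.37 + 0.61 + 1.69 = 4.67
Sum of off-diagonal covariances = 1.42
Var(T) = 4.67 + 2 × 1.42 = 7.51
α = (k/(k−1))·(1 − sum of item variances/Var(T)) = (3/2)·(1 − 4.67/7.51) = 0.567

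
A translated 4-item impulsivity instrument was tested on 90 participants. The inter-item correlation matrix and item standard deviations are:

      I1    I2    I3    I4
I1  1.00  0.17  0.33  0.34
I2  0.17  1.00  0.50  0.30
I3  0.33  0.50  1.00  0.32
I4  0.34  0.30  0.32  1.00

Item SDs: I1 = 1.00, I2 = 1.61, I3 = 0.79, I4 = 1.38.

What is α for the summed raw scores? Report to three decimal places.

Σσ²ᵢ = 1.00² + 1.61² + 0.79² + 1.38² = 6.1206
Covariances σ_ij = r_ij · s_i · s_j:
  σ(I1,I2) = 0.17 × 1.00 × 1.61 = 0.2737
  σ(I1,I3) = 0.33 × 1.00 × 0.79 = 0.2607
  σ(I1,I4) = 0.34 × 1.00 × 1.38 = 0.4692
  σ(I2,I3) = 0.50 × 1.61 × 0.79 = 0.6360
  σ(I2,I4) = 0.30 × 1.61 × 1.38 = 0.6665
  σ(I3,I4) = 0.32 × 0.79 × 1.38 = 0.3489
σ²_T = Σσ²ᵢ + 2·Σσ_ij = 6.1206 + 2 × 2.6550 = 11.4306
α = (4/3)·(1 − 6.1206/11.4306) = 0.619

α = 0.619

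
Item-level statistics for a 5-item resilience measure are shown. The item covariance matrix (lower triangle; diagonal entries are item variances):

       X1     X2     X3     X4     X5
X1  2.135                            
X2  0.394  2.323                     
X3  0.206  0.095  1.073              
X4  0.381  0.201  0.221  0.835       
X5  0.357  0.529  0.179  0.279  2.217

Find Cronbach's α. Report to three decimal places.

Cronbach's α = 0.498

sum of item variances = 2.135 + 2.323 + 1.073 + 0.835 + 2.217 = 8.583
Sum of the distinct covariances = 2.842
Var(T) = 8.583 + 2 × 2.842 = 14.267
α = (k/(k−1))·(1 − sum of item variances/Var(T)) = (5/4)·(1 − 8.583/14.267) = 0.498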